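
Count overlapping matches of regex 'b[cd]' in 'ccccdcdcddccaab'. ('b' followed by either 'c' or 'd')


Pattern: b[cd] means 'b' followed by either 'c' or 'd'.
Scanning 'ccccdcdcddccaab' position-by-position:
  Pos 0: window 'cc' -> no
  Pos 1: window 'cc' -> no
  Pos 2: window 'cc' -> no
  Pos 3: window 'cd' -> no
  Pos 4: window 'dc' -> no
  Pos 5: window 'cd' -> no
  Pos 6: window 'dc' -> no
  Pos 7: window 'cd' -> no
  Pos 8: window 'dd' -> no
  Pos 9: window 'dc' -> no
  Pos 10: window 'cc' -> no
  Pos 11: window 'ca' -> no
  Pos 12: window 'aa' -> no
  Pos 13: window 'ab' -> no
  Pos 14: window 'b' -> no
Total matches: 0

0


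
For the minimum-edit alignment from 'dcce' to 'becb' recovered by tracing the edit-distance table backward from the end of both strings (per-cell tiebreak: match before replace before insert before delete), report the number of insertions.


Edit distance = 3. Backtracking from cell (4, 4) with preference match > replace > insert > delete,
then listing the resulting alignment 'dcce' -> 'becb' left to right:
  Step 1: replace d->b
  Step 2: replace c->e
  Step 3: keep 'c'
  Step 4: replace e->b
Total insertions: 0

0


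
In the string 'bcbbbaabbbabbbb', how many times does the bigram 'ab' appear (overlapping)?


Scanning 'bcbbbaabbbabbbb' for bigram 'ab':
  Position 0: 'bc' -> no
  Position 1: 'cb' -> no
  Position 2: 'bb' -> no
  Position 3: 'bb' -> no
  Position 4: 'ba' -> no
  Position 5: 'aa' -> no
  Position 6: 'ab' -> MATCH
  Position 7: 'bb' -> no
  Position 8: 'bb' -> no
  Position 9: 'ba' -> no
  Position 10: 'ab' -> MATCH
  Position 11: 'bb' -> no
  Position 12: 'bb' -> no
  Position 13: 'bb' -> no
Total matches: 2

2


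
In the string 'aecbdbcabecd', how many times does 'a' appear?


Scanning 'aecbdbcabecd' for 'a':
  Position 0: 'a' -> MATCH (count: 1)
  Position 7: 'a' -> MATCH (count: 2)
Total occurrences of 'a': 2

2


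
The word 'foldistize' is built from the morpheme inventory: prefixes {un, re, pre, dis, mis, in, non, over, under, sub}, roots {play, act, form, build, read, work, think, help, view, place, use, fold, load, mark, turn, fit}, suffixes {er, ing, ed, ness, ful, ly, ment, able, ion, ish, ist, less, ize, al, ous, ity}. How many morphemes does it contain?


Segmenting 'foldistize' against the inventory:
  'fold' -> root (morpheme 1)
  'ist' -> suffix (morpheme 2)
  'ize' -> suffix (morpheme 3)
Total morphemes: 3

3


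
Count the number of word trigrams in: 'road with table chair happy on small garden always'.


Word trigrams from [9] words:
  Trigram 1: (road with table)
  Trigram 2: (with table chair)
  Trigram 3: (table chair happy)
  Trigram 4: (chair happy on)
  Trigram 5: (happy on small)
  Trigram 6: (on small garden)
  Trigram 7: (small garden always)
Total word trigrams: 9 - 2 = 7

7


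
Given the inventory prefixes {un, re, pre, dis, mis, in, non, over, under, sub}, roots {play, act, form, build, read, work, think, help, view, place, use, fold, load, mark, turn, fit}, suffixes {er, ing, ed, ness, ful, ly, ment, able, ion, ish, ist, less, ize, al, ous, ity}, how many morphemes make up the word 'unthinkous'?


Segmenting 'unthinkous' against the inventory:
  'un' -> prefix (morpheme 1)
  'think' -> root (morpheme 2)
  'ous' -> suffix (morpheme 3)
Total morphemes: 3

3


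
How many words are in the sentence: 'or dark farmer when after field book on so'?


Counting words by splitting on spaces:
  Word 1: 'or'
  Word 2: 'dark'
  Word 3: 'farmer'
  Word 4: 'when'
  Word 5: 'after'
  Word 6: 'field'
  Word 7: 'book'
  Word 8: 'on'
  Word 9: 'so'
Total words: 9

9


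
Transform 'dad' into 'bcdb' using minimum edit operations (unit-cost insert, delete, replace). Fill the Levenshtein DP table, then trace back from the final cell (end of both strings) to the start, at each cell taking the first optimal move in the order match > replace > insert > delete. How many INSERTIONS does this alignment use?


Edit distance = 3. Backtracking from cell (3, 4) with preference match > replace > insert > delete,
then listing the resulting alignment 'dad' -> 'bcdb' left to right:
  Step 1: replace d->b
  Step 2: replace a->c
  Step 3: keep 'd'
  Step 4: insert 'b' [insertion #1]
Total insertions: 1

1


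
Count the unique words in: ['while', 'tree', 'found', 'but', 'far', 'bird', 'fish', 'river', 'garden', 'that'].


Listing all tokens and tracking unique types:
  Token 1: 'while' -> NEW (unique so far: 1)
  Token 2: 'tree' -> NEW (unique so far: 2)
  Token 3: 'found' -> NEW (unique so far: 3)
  Token 4: 'but' -> NEW (unique so far: 4)
  Token 5: 'far' -> NEW (unique so far: 5)
  Token 6: 'bird' -> NEW (unique so far: 6)
  Token 7: 'fish' -> NEW (unique so far: 7)
  Token 8: 'river' -> NEW (unique so far: 8)
  Token 9: 'garden' -> NEW (unique so far: 9)
  Token 10: 'that' -> NEW (unique so far: 10)
Unique types: ('bird', 'but', 'far', 'fish', 'found', 'garden', 'river', 'that', 'tree', 'while')
Vocabulary size: 10

10


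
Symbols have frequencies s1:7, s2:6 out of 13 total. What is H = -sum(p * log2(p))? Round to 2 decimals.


Computing entropy H = -sum(p_i * log2(p_i)):
  s1: p = 7/13 = 0.5385, -p*log2(p) = 0.4809
  s2: p = 6/13 = 0.4615, -p*log2(p) = 0.5148
H = sum of terms = 0.9957
Rounded to 2 decimals: 1.00

1.00


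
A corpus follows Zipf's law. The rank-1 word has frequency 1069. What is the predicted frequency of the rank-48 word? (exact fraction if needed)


Zipf's law: freq(rank) = f1 / rank
f1 = 1069, rank = 48
freq = 1069 / 48
GCD(1069, 48) = 1
Simplified: 1069/48

1069/48


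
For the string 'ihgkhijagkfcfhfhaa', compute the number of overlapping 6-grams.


String 'ihgkhijagkfcfhfhaa' has length L = 18.
Number of overlapping n-grams = L - n + 1
Substituting: 18 - 6 + 1 = 13

13


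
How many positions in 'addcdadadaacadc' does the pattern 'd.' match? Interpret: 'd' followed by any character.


Pattern: d. means 'd' followed by any character.
Scanning 'addcdadadaacadc' position-by-position:
  Pos 0: window 'ad' -> no
  Pos 1: window 'dd' -> MATCH
  Pos 2: window 'dc' -> MATCH
  Pos 3: window 'cd' -> no
  Pos 4: window 'da' -> MATCH
  Pos 5: window 'ad' -> no
  Pos 6: window 'da' -> MATCH
  Pos 7: window 'ad' -> no
  Pos 8: window 'da' -> MATCH
  Pos 9: window 'aa' -> no
  Pos 10: window 'ac' -> no
  Pos 11: window 'ca' -> no
  Pos 12: window 'ad' -> no
  Pos 13: window 'dc' -> MATCH
  Pos 14: window 'c' -> no
Total matches: 6

6


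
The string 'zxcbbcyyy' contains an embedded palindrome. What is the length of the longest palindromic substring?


Scanning 'zxcbbcyyy' for palindromic substrings.
Substring at positions 2-5: 'cbbc'.
Check: reverse('cbbc') = 'cbbc' -> palindrome confirmed.
Neighbouring characters ('x' / 'y') break symmetry, so it cannot extend further.
No longer palindromic substring exists; longest length = 4

4


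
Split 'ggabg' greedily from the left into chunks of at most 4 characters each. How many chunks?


'ggabg' has 5 characters.
Chunking with max size 4:
  Chunk 1: 'ggab' (positions 0-3)
  Chunk 2: 'g' (positions 4-4)
Total chunks: ceil(5 / 4) = 2

2


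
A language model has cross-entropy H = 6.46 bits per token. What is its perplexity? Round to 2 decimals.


Perplexity formula: PP = 2^H
H = 6.46
PP = 2^6.46
Decompose: 2^6.46 = 2^6 * 2^0.46
2^6 = 64, 2^0.46 ~ 1.3755418
PP ~ 64 * 1.3755418 = 88.0346752
Rounded to 2 decimals: 88.03

88.03


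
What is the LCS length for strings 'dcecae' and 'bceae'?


DP table for LCS of 'dcecae' and 'bceae':
       b  c  e  a  e
    0  0  0  0  0  0
  d 0  0  0  0  0  0
  c 0  0  1  1  1  1
  e 0  0  1  2  2  2
  c 0  0  1  2  2  2
  a 0  0  1  2  3  3
  e 0  0  1  2  3  4
LCS: 'ceae'
LCS length = 4

4


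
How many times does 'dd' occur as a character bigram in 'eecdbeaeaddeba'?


Scanning 'eecdbeaeaddeba' for bigram 'dd':
  Position 0: 'ee' -> no
  Position 1: 'ec' -> no
  Position 2: 'cd' -> no
  Position 3: 'db' -> no
  Position 4: 'be' -> no
  Position 5: 'ea' -> no
  Position 6: 'ae' -> no
  Position 7: 'ea' -> no
  Position 8: 'ad' -> no
  Position 9: 'dd' -> MATCH
  Position 10: 'de' -> no
  Position 11: 'eb' -> no
  Position 12: 'ba' -> no
Total matches: 1

1


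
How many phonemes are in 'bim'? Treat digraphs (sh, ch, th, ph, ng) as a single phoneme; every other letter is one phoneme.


Parsing 'bim' greedily, digraphs first:
  'b' -> consonant phoneme (phonemes so far: 1)
  'i' -> vowel phoneme (phonemes so far: 2)
  'm' -> consonant phoneme (phonemes so far: 3)
Total phonemes: 3

3


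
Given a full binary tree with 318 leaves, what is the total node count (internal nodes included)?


Leaf nodes (terminals): 318
Internal nodes = n - 1 = 318 - 1 = 317
Total = leaves + internal = 318 + 317 = 635

635


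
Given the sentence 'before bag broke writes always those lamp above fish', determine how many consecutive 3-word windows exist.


Word trigrams from [9] words:
  Trigram 1: (before bag broke)
  Trigram 2: (bag broke writes)
  Trigram 3: (broke writes always)
  Trigram 4: (writes always those)
  Trigram 5: (always those lamp)
  Trigram 6: (those lamp above)
  Trigram 7: (lamp above fish)
Total word trigrams: 9 - 2 = 7

7


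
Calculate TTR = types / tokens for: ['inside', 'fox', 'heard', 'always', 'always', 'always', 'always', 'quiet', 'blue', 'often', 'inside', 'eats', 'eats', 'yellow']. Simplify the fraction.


Tokens: 14
Unique types: ('always', 'blue', 'eats', 'fox', 'heard', 'inside', 'often', 'quiet', 'yellow') = 9
TTR = 9/14
Already in lowest terms.

9/14


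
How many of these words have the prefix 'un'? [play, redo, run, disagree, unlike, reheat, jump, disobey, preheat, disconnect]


Checking each word for prefix 'un':
  'play' -> no (count: 0)
  'redo' -> no (count: 0)
  'run' -> no (count: 0)
  'disagree' -> no (count: 0)
  'unlike' -> YES, starts with 'un' (count: 1)
  'reheat' -> no (count: 1)
  'jump' -> no (count: 1)
  'disobey' -> no (count: 1)
  'preheat' -> no (count: 1)
  'disconnect' -> no (count: 1)
Total with prefix 'un': 1

1


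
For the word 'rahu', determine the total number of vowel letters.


Scanning each character of 'rahu':
  Position 1: 'r' -> consonant (running count: 0)
  Position 2: 'a' -> vowel (running count: 1)
  Position 3: 'h' -> consonant (running count: 1)
  Position 4: 'u' -> vowel (running count: 2)
Total vowels: 2

2


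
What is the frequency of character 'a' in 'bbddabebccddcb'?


Scanning 'bbddabebccddcb' for 'a':
  Position 4: 'a' -> MATCH (count: 1)
Total occurrences of 'a': 1

1


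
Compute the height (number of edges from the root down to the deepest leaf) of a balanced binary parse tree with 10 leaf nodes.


In a balanced binary tree with n leaves the deepest leaf is ceil(log2(n)) edges below the root.
log2(10) = 3.3219
ceil(3.3219) = 4
height (edges) = 4

4


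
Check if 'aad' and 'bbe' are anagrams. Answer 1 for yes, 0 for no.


Sort characters of 'aad': 'aad'
Sort characters of 'bbe': 'bbe'
Sorted forms differ -> they are NOT anagrams
Result: 0

0


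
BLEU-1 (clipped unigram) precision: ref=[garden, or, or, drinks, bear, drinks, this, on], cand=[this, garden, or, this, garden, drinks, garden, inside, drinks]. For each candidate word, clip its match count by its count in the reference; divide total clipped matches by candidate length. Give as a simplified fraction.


Reference word counts: {'bear': 1, 'drinks': 2, 'garden': 1, 'on': 1, 'or': 2, 'this': 1}
Checking each candidate word (with clipping):
  'this' -> in reference (ref count 1, used 1/1) -> match (matches: 1)
  'garden' -> in reference (ref count 1, used 1/1) -> match (matches: 2)
  'or' -> in reference (ref count 2, used 1/2) -> match (matches: 3)
  'this' -> ref count 1 already used up (1/1) -> clipped, no match (matches: 3)
  'garden' -> ref count 1 already used up (1/1) -> clipped, no match (matches: 3)
  'drinks' -> in reference (ref count 2, used 1/2) -> match (matches: 4)
  'garden' -> ref count 1 already used up (1/1) -> clipped, no match (matches: 4)
  'inside' -> not in reference -> no match (matches: 4)
  'drinks' -> in reference (ref count 2, used 2/2) -> match (matches: 5)
Clipped matches: 5, Candidate length: 9
Precision = 5/9

5/9


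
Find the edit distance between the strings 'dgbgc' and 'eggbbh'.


Building DP table for s1='dgbgc' (len 5) and s2='eggbbh' (len 6):
       e  g  g  b  b  h
    0  1  2  3  4  5  6
  d 1  1  2  3  4  5  6
  g 2  2  1  2  3  4  5
  b 3  3  2  2  2  3  4
  g 4  4  3  2  3  3  4
  c 5  5  4  3  3  4  4
Edit distance = dp[5][6] = 4

4


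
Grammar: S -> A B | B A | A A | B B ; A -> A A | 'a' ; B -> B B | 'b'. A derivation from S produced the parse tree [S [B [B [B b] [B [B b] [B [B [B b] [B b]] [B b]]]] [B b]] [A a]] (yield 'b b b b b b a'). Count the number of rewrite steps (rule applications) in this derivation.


Every bracketed nonterminal node [X ...] in the tree is produced by exactly one rule application.
Reading the tree off as a leftmost derivation:
  Step 1: S  =>  B A   (applied S -> B A)
  Step 2: B A  =>  B B A   (applied B -> B B)
  Step 3: B B A  =>  B B B A   (applied B -> B B)
  Step 4: B B B A  =>  b B B A   (applied B -> b)
  Step 5: b B B A  =>  b B B B A   (applied B -> B B)
  Step 6: b B B B A  =>  b b B B A   (applied B -> b)
  Step 7: b b B B A  =>  b b B B B A   (applied B -> B B)
  Step 8: b b B B B A  =>  b b B B B B A   (applied B -> B B)
  Step 9: b b B B B B A  =>  b b b B B B A   (applied B -> b)
  Step 10: b b b B B B A  =>  b b b b B B A   (applied B -> b)
  Step 11: b b b b B B A  =>  b b b b b B A   (applied B -> b)
  Step 12: b b b b b B A  =>  b b b b b b A   (applied B -> b)
  Step 13: b b b b b b A  =>  b b b b b b a   (applied A -> a)
Final yield: b b b b b b a
Total rewrite steps: 13

13


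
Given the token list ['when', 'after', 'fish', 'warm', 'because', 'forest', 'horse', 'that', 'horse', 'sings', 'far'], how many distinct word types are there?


Listing all tokens and tracking unique types:
  Token 1: 'when' -> NEW (unique so far: 1)
  Token 2: 'after' -> NEW (unique so far: 2)
  Token 3: 'fish' -> NEW (unique so far: 3)
  Token 4: 'warm' -> NEW (unique so far: 4)
  Token 5: 'because' -> NEW (unique so far: 5)
  Token 6: 'forest' -> NEW (unique so far: 6)
  Token 7: 'horse' -> NEW (unique so far: 7)
  Token 8: 'that' -> NEW (unique so far: 8)
  Token 9: 'horse' -> duplicate (unique so far: 8)
  Token 10: 'sings' -> NEW (unique so far: 9)
  Token 11: 'far' -> NEW (unique so far: 10)
Unique types: ('after', 'because', 'far', 'fish', 'forest', 'horse', 'sings', 'that', 'warm', 'when')
Vocabulary size: 10

10


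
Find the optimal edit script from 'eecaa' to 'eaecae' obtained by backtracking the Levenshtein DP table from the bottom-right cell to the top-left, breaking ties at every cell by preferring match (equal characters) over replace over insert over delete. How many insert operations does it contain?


Edit distance = 2. Backtracking from cell (5, 6) with preference match > replace > insert > delete,
then listing the resulting alignment 'eecaa' -> 'eaecae' left to right:
  Step 1: keep 'e'
  Step 2: insert 'a' [insertion #1]
  Step 3: keep 'e'
  Step 4: keep 'c'
  Step 5: keep 'a'
  Step 6: replace a->e
Total insertions: 1

1


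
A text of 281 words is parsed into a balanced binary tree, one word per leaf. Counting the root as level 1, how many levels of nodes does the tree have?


In a balanced binary tree with n leaves the deepest leaf is ceil(log2(n)) edges below the root,
so counting node levels inclusive of root and leaves gives ceil(log2(n)) + 1 levels.
log2(281) = 8.1344
ceil(8.1344) = 9
levels = 9 + 1 = 10

10


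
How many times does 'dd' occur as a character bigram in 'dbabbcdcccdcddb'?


Scanning 'dbabbcdcccdcddb' for bigram 'dd':
  Position 0: 'db' -> no
  Position 1: 'ba' -> no
  Position 2: 'ab' -> no
  Position 3: 'bb' -> no
  Position 4: 'bc' -> no
  Position 5: 'cd' -> no
  Position 6: 'dc' -> no
  Position 7: 'cc' -> no
  Position 8: 'cc' -> no
  Position 9: 'cd' -> no
  Position 10: 'dc' -> no
  Position 11: 'cd' -> no
  Position 12: 'dd' -> MATCH
  Position 13: 'db' -> no
Total matches: 1

1


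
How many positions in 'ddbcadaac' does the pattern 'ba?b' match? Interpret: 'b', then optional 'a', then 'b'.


Pattern: ba?b means 'b', then optional 'a', then 'b'.
Scanning 'ddbcadaac' position-by-position:
  Pos 0: window 'ddb' -> no
  Pos 1: window 'dbc' -> no
  Pos 2: window 'bca' -> no
  Pos 3: window 'cad' -> no
  Pos 4: window 'ada' -> no
  Pos 5: window 'daa' -> no
  Pos 6: window 'aac' -> no
  Pos 7: window 'ac' -> no
  Pos 8: window 'c' -> no
Total matches: 0

0


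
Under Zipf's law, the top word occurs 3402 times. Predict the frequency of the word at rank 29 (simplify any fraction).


Zipf's law: freq(rank) = f1 / rank
f1 = 3402, rank = 29
freq = 3402 / 29
GCD(3402, 29) = 1
Simplified: 3402/29

3402/29


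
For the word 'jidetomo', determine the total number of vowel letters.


Scanning each character of 'jidetomo':
  Position 1: 'j' -> consonant (running count: 0)
  Position 2: 'i' -> vowel (running count: 1)
  Position 3: 'd' -> consonant (running count: 1)
  Position 4: 'e' -> vowel (running count: 2)
  Position 5: 't' -> consonant (running count: 2)
  Position 6: 'o' -> vowel (running count: 3)
  Position 7: 'm' -> consonant (running count: 3)
  Position 8: 'o' -> vowel (running count: 4)
Total vowels: 4

4


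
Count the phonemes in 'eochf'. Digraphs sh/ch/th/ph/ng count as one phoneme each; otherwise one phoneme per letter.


Parsing 'eochf' greedily, digraphs first:
  'e' -> vowel phoneme (phonemes so far: 1)
  'o' -> vowel phoneme (phonemes so far: 2)
  'ch' -> digraph (1 consonant phoneme) (phonemes so far: 3)
  'f' -> consonant phoneme (phonemes so far: 4)
Total phonemes: 4

4


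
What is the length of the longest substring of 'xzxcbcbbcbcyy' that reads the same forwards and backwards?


Scanning 'xzxcbcbbcbcyy' for palindromic substrings.
Substring at positions 3-10: 'cbcbbcbc'.
Check: reverse('cbcbbcbc') = 'cbcbbcbc' -> palindrome confirmed.
Neighbouring characters ('x' / 'y') break symmetry, so it cannot extend further.
No longer palindromic substring exists; longest length = 8

8


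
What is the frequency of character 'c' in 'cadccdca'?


Scanning 'cadccdca' for 'c':
  Position 0: 'c' -> MATCH (count: 1)
  Position 3: 'c' -> MATCH (count: 2)
  Position 4: 'c' -> MATCH (count: 3)
  Position 6: 'c' -> MATCH (count: 4)
Total occurrences of 'c': 4

4


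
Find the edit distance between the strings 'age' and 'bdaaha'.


Building DP table for s1='age' (len 3) and s2='bdaaha' (len 6):
       b  d  a  a  h  a
    0  1  2  3  4  5  6
  a 1  1  2  2  3  4  5
  g 2  2  2  3  3  4  5
  e 3  3  3  3  4  4  5
Edit distance = dp[3][6] = 5

5


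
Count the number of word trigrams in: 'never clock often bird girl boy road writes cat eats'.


Word trigrams from [10] words:
  Trigram 1: (never clock often)
  Trigram 2: (clock often bird)
  Trigram 3: (often bird girl)
  Trigram 4: (bird girl boy)
  Trigram 5: (girl boy road)
  Trigram 6: (boy road writes)
  Trigram 7: (road writes cat)
  Trigram 8: (writes cat eats)
Total word trigrams: 10 - 2 = 8

8


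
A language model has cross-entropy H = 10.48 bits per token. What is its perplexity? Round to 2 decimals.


Perplexity formula: PP = 2^H
H = 10.48
PP = 2^10.48
Decompose: 2^10.48 = 2^10 * 2^0.48
2^10 = 1024, 2^0.48 ~ 1.3947437
PP ~ 1024 * 1.3947437 = 1428.2175488
Rounded to 2 decimals: 1428.22

1428.22


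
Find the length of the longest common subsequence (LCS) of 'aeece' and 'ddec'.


DP table for LCS of 'aeece' and 'ddec':
       d  d  e  c
    0  0  0  0  0
  a 0  0  0  0  0
  e 0  0  0  1  1
  e 0  0  0  1  1
  c 0  0  0  1  2
  e 0  0  0  1  2
LCS: 'ec'
LCS length = 2

2


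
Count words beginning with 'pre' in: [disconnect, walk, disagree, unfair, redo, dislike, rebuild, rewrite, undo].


Checking each word for prefix 'pre':
  'disconnect' -> no (count: 0)
  'walk' -> no (count: 0)
  'disagree' -> no (count: 0)
  'unfair' -> no (count: 0)
  'redo' -> no (count: 0)
  'dislike' -> no (count: 0)
  'rebuild' -> no (count: 0)
  'rewrite' -> no (count: 0)
  'undo' -> no (count: 0)
Total with prefix 'pre': 0

0


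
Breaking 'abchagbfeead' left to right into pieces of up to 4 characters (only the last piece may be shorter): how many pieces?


'abchagbfeead' has 12 characters.
Chunking with max size 4:
  Chunk 1: 'abch' (positions 0-3)
  Chunk 2: 'agbf' (positions 4-7)
  Chunk 3: 'eead' (positions 8-11)
Total chunks: ceil(12 / 4) = 3

3


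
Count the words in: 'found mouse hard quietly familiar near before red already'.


Counting words by splitting on spaces:
  Word 1: 'found'
  Word 2: 'mouse'
  Word 3: 'hard'
  Word 4: 'quietly'
  Word 5: 'familiar'
  Word 6: 'near'
  Word 7: 'before'
  Word 8: 'red'
  Word 9: 'already'
Total words: 9

9


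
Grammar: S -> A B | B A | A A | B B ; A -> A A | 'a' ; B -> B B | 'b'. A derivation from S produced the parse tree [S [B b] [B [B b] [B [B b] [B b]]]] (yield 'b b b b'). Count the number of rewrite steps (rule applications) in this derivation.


Every bracketed nonterminal node [X ...] in the tree is produced by exactly one rule application.
Reading the tree off as a leftmost derivation:
  Step 1: S  =>  B B   (applied S -> B B)
  Step 2: B B  =>  b B   (applied B -> b)
  Step 3: b B  =>  b B B   (applied B -> B B)
  Step 4: b B B  =>  b b B   (applied B -> b)
  Step 5: b b B  =>  b b B B   (applied B -> B B)
  Step 6: b b B B  =>  b b b B   (applied B -> b)
  Step 7: b b b B  =>  b b b b   (applied B -> b)
Final yield: b b b b
Total rewrite steps: 7

7


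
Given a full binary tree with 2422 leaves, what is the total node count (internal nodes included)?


Leaf nodes (terminals): 2422
Internal nodes = n - 1 = 2422 - 1 = 2421
Total = leaves + internal = 2422 + 2421 = 4843

4843


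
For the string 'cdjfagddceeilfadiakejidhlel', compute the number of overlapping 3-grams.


String 'cdjfagddceeilfadiakejidhlel' has length L = 27.
Number of overlapping n-grams = L - n + 1
Substituting: 27 - 3 + 1 = 25

25


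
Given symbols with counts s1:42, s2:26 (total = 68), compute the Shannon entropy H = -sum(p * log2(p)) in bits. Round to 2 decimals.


Computing entropy H = -sum(p_i * log2(p_i)):
  s1: p = 42/68 = 0.6176, -p*log2(p) = 0.4294
  s2: p = 26/68 = 0.3824, -p*log2(p) = 0.5303
H = sum of terms = 0.9597
Rounded to 2 decimals: 0.96

0.96


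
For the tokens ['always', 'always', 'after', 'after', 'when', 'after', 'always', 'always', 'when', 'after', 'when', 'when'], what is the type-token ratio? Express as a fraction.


Tokens: 12
Unique types: ('after', 'always', 'when') = 3
TTR = 3/12
Simplify: divide both by 3 -> 1/4
TTR = 1/4

1/4


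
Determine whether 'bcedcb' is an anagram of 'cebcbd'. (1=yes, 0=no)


Sort characters of 'bcedcb': 'bbccde'
Sort characters of 'cebcbd': 'bbccde'
Sorted forms match -> they ARE anagrams
Result: 1

1


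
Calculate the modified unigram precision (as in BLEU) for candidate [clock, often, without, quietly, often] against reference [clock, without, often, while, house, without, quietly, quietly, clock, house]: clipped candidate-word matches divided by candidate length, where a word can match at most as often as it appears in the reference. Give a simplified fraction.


Reference word counts: {'clock': 2, 'house': 2, 'often': 1, 'quietly': 2, 'while': 1, 'without': 2}
Checking each candidate word (with clipping):
  'clock' -> in reference (ref count 2, used 1/2) -> match (matches: 1)
  'often' -> in reference (ref count 1, used 1/1) -> match (matches: 2)
  'without' -> in reference (ref count 2, used 1/2) -> match (matches: 3)
  'quietly' -> in reference (ref count 2, used 1/2) -> match (matches: 4)
  'often' -> ref count 1 already used up (1/1) -> clipped, no match (matches: 4)
Clipped matches: 4, Candidate length: 5
Precision = 4/5

4/5


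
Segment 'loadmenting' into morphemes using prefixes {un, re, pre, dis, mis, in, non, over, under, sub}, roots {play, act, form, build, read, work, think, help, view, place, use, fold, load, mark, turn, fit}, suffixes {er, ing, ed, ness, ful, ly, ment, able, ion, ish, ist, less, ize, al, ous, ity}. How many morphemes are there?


Segmenting 'loadmenting' against the inventory:
  'load' -> root (morpheme 1)
  'ment' -> suffix (morpheme 2)
  'ing' -> suffix (morpheme 3)
Total morphemes: 3

3


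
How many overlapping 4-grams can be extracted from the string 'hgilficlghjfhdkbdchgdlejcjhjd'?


String 'hgilficlghjfhdkbdchgdlejcjhjd' has length L = 29.
Number of overlapping n-grams = L - n + 1
Substituting: 29 - 4 + 1 = 26

26


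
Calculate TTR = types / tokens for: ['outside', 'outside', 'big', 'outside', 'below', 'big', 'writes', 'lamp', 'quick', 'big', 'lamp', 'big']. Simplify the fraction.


Tokens: 12
Unique types: ('below', 'big', 'lamp', 'outside', 'quick', 'writes') = 6
TTR = 6/12
Simplify: divide both by 6 -> 1/2
TTR = 1/2

1/2


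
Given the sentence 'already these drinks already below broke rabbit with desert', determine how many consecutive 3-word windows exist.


Word trigrams from [9] words:
  Trigram 1: (already these drinks)
  Trigram 2: (these drinks already)
  Trigram 3: (drinks already below)
  Trigram 4: (already below broke)
  Trigram 5: (below broke rabbit)
  Trigram 6: (broke rabbit with)
  Trigram 7: (rabbit with desert)
Total word trigrams: 9 - 2 = 7

7


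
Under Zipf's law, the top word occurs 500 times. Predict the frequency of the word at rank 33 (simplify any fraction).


Zipf's law: freq(rank) = f1 / rank
f1 = 500, rank = 33
freq = 500 / 33
GCD(500, 33) = 1
Simplified: 500/33

500/33


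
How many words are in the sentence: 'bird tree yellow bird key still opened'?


Counting words by splitting on spaces:
  Word 1: 'bird'
  Word 2: 'tree'
  Word 3: 'yellow'
  Word 4: 'bird'
  Word 5: 'key'
  Word 6: 'still'
  Word 7: 'opened'
Total words: 7

7


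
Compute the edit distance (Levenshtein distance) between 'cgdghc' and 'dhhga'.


Building DP table for s1='cgdghc' (len 6) and s2='dhhga' (len 5):
       d  h  h  g  a
    0  1  2  3  4  5
  c 1  1  2  3  4  5
  g 2  2  2  3  3  4
  d 3  2  3  3  4  4
  g 4  3  3  4  3  4
  h 5  4  3  3  4  4
  c 6  5  4  4  4  5
Edit distance = dp[6][5] = 5

5


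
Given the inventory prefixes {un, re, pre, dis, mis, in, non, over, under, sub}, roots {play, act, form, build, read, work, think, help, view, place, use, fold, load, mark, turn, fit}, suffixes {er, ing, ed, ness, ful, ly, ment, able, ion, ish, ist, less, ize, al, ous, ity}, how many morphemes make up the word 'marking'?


Segmenting 'marking' against the inventory:
  'mark' -> root (morpheme 1)
  'ing' -> suffix (morpheme 2)
Total morphemes: 2

2


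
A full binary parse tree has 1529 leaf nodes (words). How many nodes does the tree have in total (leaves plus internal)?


Leaf nodes (terminals): 1529
Internal nodes = n - 1 = 1529 - 1 = 1528
Total = leaves + internal = 1529 + 1528 = 3057

3057


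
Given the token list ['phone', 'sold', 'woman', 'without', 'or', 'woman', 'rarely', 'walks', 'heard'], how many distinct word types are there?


Listing all tokens and tracking unique types:
  Token 1: 'phone' -> NEW (unique so far: 1)
  Token 2: 'sold' -> NEW (unique so far: 2)
  Token 3: 'woman' -> NEW (unique so far: 3)
  Token 4: 'without' -> NEW (unique so far: 4)
  Token 5: 'or' -> NEW (unique so far: 5)
  Token 6: 'woman' -> duplicate (unique so far: 5)
  Token 7: 'rarely' -> NEW (unique so far: 6)
  Token 8: 'walks' -> NEW (unique so far: 7)
  Token 9: 'heard' -> NEW (unique so far: 8)
Unique types: ('heard', 'or', 'phone', 'rarely', 'sold', 'walks', 'without', 'woman')
Vocabulary size: 8

8


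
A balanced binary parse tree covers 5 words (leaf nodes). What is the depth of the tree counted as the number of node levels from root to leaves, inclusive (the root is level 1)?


In a balanced binary tree with n leaves the deepest leaf is ceil(log2(n)) edges below the root,
so counting node levels inclusive of root and leaves gives ceil(log2(n)) + 1 levels.
log2(5) = 2.3219
ceil(2.3219) = 3
levels = 3 + 1 = 4

4


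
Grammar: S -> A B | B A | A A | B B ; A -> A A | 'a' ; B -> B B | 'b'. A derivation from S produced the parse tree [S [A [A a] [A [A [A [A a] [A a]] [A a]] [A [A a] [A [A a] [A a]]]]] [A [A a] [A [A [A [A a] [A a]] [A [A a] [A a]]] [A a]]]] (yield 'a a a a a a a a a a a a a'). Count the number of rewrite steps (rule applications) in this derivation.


Every bracketed nonterminal node [X ...] in the tree is produced by exactly one rule application.
Reading the tree off as a leftmost derivation:
  Step 1: S  =>  A A   (applied S -> A A)
  Step 2: A A  =>  A A A   (applied A -> A A)
  Step 3: A A A  =>  a A A   (applied A -> a)
  Step 4: a A A  =>  a A A A   (applied A -> A A)
  Step 5: a A A A  =>  a A A A A   (applied A -> A A)
  Step 6: a A A A A  =>  a A A A A A   (applied A -> A A)
  Step 7: a A A A A A  =>  a a A A A A   (applied A -> a)
  Step 8: a a A A A A  =>  a a a A A A   (applied A -> a)
  Step 9: a a a A A A  =>  a a a a A A   (applied A -> a)
  Step 10: a a a a A A  =>  a a a a A A A   (applied A -> A A)
  Step 11: a a a a A A A  =>  a a a a a A A   (applied A -> a)
  Step 12: a a a a a A A  =>  a a a a a A A A   (applied A -> A A)
  Step 13: a a a a a A A A  =>  a a a a a a A A   (applied A -> a)
  Step 14: a a a a a a A A  =>  a a a a a a a A   (applied A -> a)
  Step 15: a a a a a a a A  =>  a a a a a a a A A   (applied A -> A A)
  Step 16: a a a a a a a A A  =>  a a a a a a a a A   (applied A -> a)
  Step 17: a a a a a a a a A  =>  a a a a a a a a A A   (applied A -> A A)
  Step 18: a a a a a a a a A A  =>  a a a a a a a a A A A   (applied A -> A A)
  Step 19: a a a a a a a a A A A  =>  a a a a a a a a A A A A   (applied A -> A A)
  Step 20: a a a a a a a a A A A A  =>  a a a a a a a a a A A A   (applied A -> a)
  Step 21: a a a a a a a a a A A A  =>  a a a a a a a a a a A A   (applied A -> a)
  Step 22: a a a a a a a a a a A A  =>  a a a a a a a a a a A A A   (applied A -> A A)
  Step 23: a a a a a a a a a a A A A  =>  a a a a a a a a a a a A A   (applied A -> a)
  Step 24: a a a a a a a a a a a A A  =>  a a a a a a a a a a a a A   (applied A -> a)
  Step 25: a a a a a a a a a a a a A  =>  a a a a a a a a a a a a a   (applied A -> a)
Final yield: a a a a a a a a a a a a a
Total rewrite steps: 25

25


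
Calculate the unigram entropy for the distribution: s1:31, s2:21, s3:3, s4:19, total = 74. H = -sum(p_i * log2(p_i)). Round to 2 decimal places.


Computing entropy H = -sum(p_i * log2(p_i)):
  s1: p = 31/74 = 0.4189, -p*log2(p) = 0.5259
  s2: p = 21/74 = 0.2838, -p*log2(p) = 0.5157
  s3: p = 3/74 = 0.0405, -p*log2(p) = 0.1875
  s4: p = 19/74 = 0.2568, -p*log2(p) = 0.5036
H = sum of terms = 1.7327
Rounded to 2 decimals: 1.73

1.73


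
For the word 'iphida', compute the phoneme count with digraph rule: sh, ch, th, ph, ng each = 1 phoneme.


Parsing 'iphida' greedily, digraphs first:
  'i' -> vowel phoneme (phonemes so far: 1)
  'ph' -> digraph (1 consonant phoneme) (phonemes so far: 2)
  'i' -> vowel phoneme (phonemes so far: 3)
  'd' -> consonant phoneme (phonemes so far: 4)
  'a' -> vowel phoneme (phonemes so far: 5)
Total phonemes: 5

5


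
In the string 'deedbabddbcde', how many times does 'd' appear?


Scanning 'deedbabddbcde' for 'd':
  Position 0: 'd' -> MATCH (count: 1)
  Position 3: 'd' -> MATCH (count: 2)
  Position 7: 'd' -> MATCH (count: 3)
  Position 8: 'd' -> MATCH (count: 4)
  Position 11: 'd' -> MATCH (count: 5)
Total occurrences of 'd': 5

5


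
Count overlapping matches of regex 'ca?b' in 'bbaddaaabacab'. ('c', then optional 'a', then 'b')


Pattern: ca?b means 'c', then optional 'a', then 'b'.
Scanning 'bbaddaaabacab' position-by-position:
  Pos 0: window 'bba' -> no
  Pos 1: window 'bad' -> no
  Pos 2: window 'add' -> no
  Pos 3: window 'dda' -> no
  Pos 4: window 'daa' -> no
  Pos 5: window 'aaa' -> no
  Pos 6: window 'aab' -> no
  Pos 7: window 'aba' -> no
  Pos 8: window 'bac' -> no
  Pos 9: window 'aca' -> no
  Pos 10: window 'cab' -> MATCH
  Pos 11: window 'ab' -> no
  Pos 12: window 'b' -> no
Total matches: 1

1


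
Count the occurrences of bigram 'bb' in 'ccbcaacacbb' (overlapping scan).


Scanning 'ccbcaacacbb' for bigram 'bb':
  Position 0: 'cc' -> no
  Position 1: 'cb' -> no
  Position 2: 'bc' -> no
  Position 3: 'ca' -> no
  Position 4: 'aa' -> no
  Position 5: 'ac' -> no
  Position 6: 'ca' -> no
  Position 7: 'ac' -> no
  Position 8: 'cb' -> no
  Position 9: 'bb' -> MATCH
Total matches: 1

1


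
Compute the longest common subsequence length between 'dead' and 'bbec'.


DP table for LCS of 'dead' and 'bbec':
       b  b  e  c
    0  0  0  0  0
  d 0  0  0  0  0
  e 0  0  0  1  1
  a 0  0  0  1  1
  d 0  0  0  1  1
LCS: 'e'
LCS length = 1

1


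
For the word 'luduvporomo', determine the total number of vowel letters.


Scanning each character of 'luduvporomo':
  Position 1: 'l' -> consonant (running count: 0)
  Position 2: 'u' -> vowel (running count: 1)
  Position 3: 'd' -> consonant (running count: 1)
  Position 4: 'u' -> vowel (running count: 2)
  Position 5: 'v' -> consonant (running count: 2)
  Position 6: 'p' -> consonant (running count: 2)
  Position 7: 'o' -> vowel (running count: 3)
  Position 8: 'r' -> consonant (running count: 3)
  Position 9: 'o' -> vowel (running count: 4)
  Position 10: 'm' -> consonant (running count: 4)
  Position 11: 'o' -> vowel (running count: 5)
Total vowels: 5

5


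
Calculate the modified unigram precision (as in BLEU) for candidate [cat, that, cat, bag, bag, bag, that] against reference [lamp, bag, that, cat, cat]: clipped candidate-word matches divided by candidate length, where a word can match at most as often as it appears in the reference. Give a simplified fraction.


Reference word counts: {'bag': 1, 'cat': 2, 'lamp': 1, 'that': 1}
Checking each candidate word (with clipping):
  'cat' -> in reference (ref count 2, used 1/2) -> match (matches: 1)
  'that' -> in reference (ref count 1, used 1/1) -> match (matches: 2)
  'cat' -> in reference (ref count 2, used 2/2) -> match (matches: 3)
  'bag' -> in reference (ref count 1, used 1/1) -> match (matches: 4)
  'bag' -> ref count 1 already used up (1/1) -> clipped, no match (matches: 4)
  'bag' -> ref count 1 already used up (1/1) -> clipped, no match (matches: 4)
  'that' -> ref count 1 already used up (1/1) -> clipped, no match (matches: 4)
Clipped matches: 4, Candidate length: 7
Precision = 4/7

4/7


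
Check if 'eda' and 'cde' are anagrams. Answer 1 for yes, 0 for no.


Sort characters of 'eda': 'ade'
Sort characters of 'cde': 'cde'
Sorted forms differ -> they are NOT anagrams
Result: 0

0


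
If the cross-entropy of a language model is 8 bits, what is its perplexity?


Perplexity formula: PP = 2^H
H = 8
PP = 2^8
Steps: 2^1 = 2, 2^2 = 4, 2^3 = 8, 2^4 = 16, 2^5 = 32, 2^6 = 64, 2^7 = 128, 2^8 = 256
PP = 256

256


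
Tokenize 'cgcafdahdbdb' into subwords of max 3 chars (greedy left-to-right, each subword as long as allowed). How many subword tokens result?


'cgcafdahdbdb' has 12 characters.
Chunking with max size 3:
  Chunk 1: 'cgc' (positions 0-2)
  Chunk 2: 'afd' (positions 3-5)
  Chunk 3: 'ahd' (positions 6-8)
  Chunk 4: 'bdb' (positions 9-11)
Total chunks: ceil(12 / 3) = 4

4


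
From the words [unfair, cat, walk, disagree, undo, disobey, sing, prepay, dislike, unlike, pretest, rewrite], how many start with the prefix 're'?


Checking each word for prefix 're':
  'unfair' -> no (count: 0)
  'cat' -> no (count: 0)
  'walk' -> no (count: 0)
  'disagree' -> no (count: 0)
  'undo' -> no (count: 0)
  'disobey' -> no (count: 0)
  'sing' -> no (count: 0)
  'prepay' -> no (count: 0)
  'dislike' -> no (count: 0)
  'unlike' -> no (count: 0)
  'pretest' -> no (count: 0)
  'rewrite' -> YES, starts with 're' (count: 1)
Total with prefix 're': 1

1


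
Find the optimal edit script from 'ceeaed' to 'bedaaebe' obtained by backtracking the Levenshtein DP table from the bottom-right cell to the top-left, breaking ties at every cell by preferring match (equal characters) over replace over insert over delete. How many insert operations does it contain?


Edit distance = 5. Backtracking from cell (6, 8) with preference match > replace > insert > delete,
then listing the resulting alignment 'ceeaed' -> 'bedaaebe' left to right:
  Step 1: replace c->b
  Step 2: keep 'e'
  Step 3: insert 'd' [insertion #1]
  Step 4: replace e->a
  Step 5: keep 'a'
  Step 6: keep 'e'
  Step 7: insert 'b' [insertion #2]
  Step 8: replace d->e
Total insertions: 2

2


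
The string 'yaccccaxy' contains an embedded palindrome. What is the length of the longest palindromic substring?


Scanning 'yaccccaxy' for palindromic substrings.
Substring at positions 1-6: 'acccca'.
Check: reverse('acccca') = 'acccca' -> palindrome confirmed.
Neighbouring characters ('y' / 'x') break symmetry, so it cannot extend further.
No longer palindromic substring exists; longest length = 6

6


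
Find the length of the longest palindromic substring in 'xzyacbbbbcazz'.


Scanning 'xzyacbbbbcazz' for palindromic substrings.
Substring at positions 3-10: 'acbbbbca'.
Check: reverse('acbbbbca') = 'acbbbbca' -> palindrome confirmed.
Neighbouring characters ('y' / 'z') break symmetry, so it cannot extend further.
No longer palindromic substring exists; longest length = 8

8


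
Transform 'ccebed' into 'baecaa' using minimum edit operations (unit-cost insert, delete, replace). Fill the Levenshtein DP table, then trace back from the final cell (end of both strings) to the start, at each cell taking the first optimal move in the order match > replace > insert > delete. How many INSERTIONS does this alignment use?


Edit distance = 5. Backtracking from cell (6, 6) with preference match > replace > insert > delete,
then listing the resulting alignment 'ccebed' -> 'baecaa' left to right:
  Step 1: replace c->b
  Step 2: replace c->a
  Step 3: keep 'e'
  Step 4: replace b->c
  Step 5: replace e->a
  Step 6: replace d->a
Total insertions: 0

0


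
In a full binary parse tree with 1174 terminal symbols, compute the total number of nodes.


Leaf nodes (terminals): 1174
Internal nodes = n - 1 = 1174 - 1 = 1173
Total = leaves + internal = 1174 + 1173 = 2347

2347


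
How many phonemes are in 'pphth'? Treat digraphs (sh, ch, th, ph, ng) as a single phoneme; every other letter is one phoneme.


Parsing 'pphth' greedily, digraphs first:
  'p' -> consonant phoneme (phonemes so far: 1)
  'ph' -> digraph (1 consonant phoneme) (phonemes so far: 2)
  'th' -> digraph (1 consonant phoneme) (phonemes so far: 3)
Total phonemes: 3

3


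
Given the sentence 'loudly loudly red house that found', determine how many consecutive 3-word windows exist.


Word trigrams from [6] words:
  Trigram 1: (loudly loudly red)
  Trigram 2: (loudly red house)
  Trigram 3: (red house that)
  Trigram 4: (house that found)
Total word trigrams: 6 - 2 = 4

4


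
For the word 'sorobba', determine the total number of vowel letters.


Scanning each character of 'sorobba':
  Position 1: 's' -> consonant (running count: 0)
  Position 2: 'o' -> vowel (running count: 1)
  Position 3: 'r' -> consonant (running count: 1)
  Position 4: 'o' -> vowel (running count: 2)
  Position 5: 'b' -> consonant (running count: 2)
  Position 6: 'b' -> consonant (running count: 2)
  Position 7: 'a' -> vowel (running count: 3)
Total vowels: 3

3


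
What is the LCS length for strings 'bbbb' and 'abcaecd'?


DP table for LCS of 'bbbb' and 'abcaecd':
       a  b  c  a  e  c  d
    0  0  0  0  0  0  0  0
  b 0  0  1  1  1  1  1  1
  b 0  0  1  1  1  1  1  1
  b 0  0  1  1  1  1  1  1
  b 0  0  1  1  1  1  1  1
LCS: 'b'
LCS length = 1

1


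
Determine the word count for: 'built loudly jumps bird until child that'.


Counting words by splitting on spaces:
  Word 1: 'built'
  Word 2: 'loudly'
  Word 3: 'jumps'
  Word 4: 'bird'
  Word 5: 'until'
  Word 6: 'child'
  Word 7: 'that'
Total words: 7

7
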